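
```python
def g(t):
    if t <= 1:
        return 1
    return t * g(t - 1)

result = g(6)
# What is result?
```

g(6) = 6 * 5 * 4 * 3 * 2 * 1 = 720

Answer: 720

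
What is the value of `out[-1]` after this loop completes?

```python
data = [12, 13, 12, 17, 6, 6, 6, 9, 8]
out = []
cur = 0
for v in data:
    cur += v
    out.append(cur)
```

Cumulative sum ends at 89
`out` takes the values: [] → [12] → [12, 25] → [12, 25, 37] → [12, 25, 37, 54] → [12, 25, 37, 54, 60] → [12, 25, 37, 54, 60, 66] → [12, 25, 37, 54, 60, 66, 72] → [12, 25, 37, 54, 60, 66, 72, 81] → [12, 25, 37, 54, 60, 66, 72, 81, 89]
So `out[-1]` = 89

Answer: 89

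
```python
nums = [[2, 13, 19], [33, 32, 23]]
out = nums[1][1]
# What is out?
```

Trace:
`nums = [[2, 13, 19], [33, 32, 23]]` → nums = [[2, 13, 19], [33, 32, 23]]
`out = nums[1][1]` → out = 32
So out = 32

Answer: 32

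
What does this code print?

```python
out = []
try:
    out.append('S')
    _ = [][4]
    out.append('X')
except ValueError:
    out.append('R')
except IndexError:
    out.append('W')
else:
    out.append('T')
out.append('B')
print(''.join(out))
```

Execution trace: 'S' (try body) → 'W' (except IndexError) → 'B' (after the try/except). Output: SWB

Answer: SWB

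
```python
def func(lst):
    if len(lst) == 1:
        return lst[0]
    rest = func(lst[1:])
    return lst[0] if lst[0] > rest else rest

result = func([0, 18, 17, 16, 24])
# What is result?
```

Recursive max over [0, 18, 17, 16, 24] = 24

Answer: 24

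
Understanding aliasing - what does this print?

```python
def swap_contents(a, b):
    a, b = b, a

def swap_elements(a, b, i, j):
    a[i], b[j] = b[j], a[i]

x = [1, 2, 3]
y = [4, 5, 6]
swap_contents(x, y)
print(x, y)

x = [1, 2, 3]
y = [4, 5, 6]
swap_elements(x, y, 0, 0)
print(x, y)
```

Key concept: parameter rebinding vs mutation.
Step by step:
`x = [1, 2, 3]` → x = [1, 2, 3]
`y = [4, 5, 6]` → y = [4, 5, 6]
`swap_contents(x, y)` → no visible change to tracked variables
`print(x, y)` → prints [1, 2, 3] [4, 5, 6]
`x = [1, 2, 3]` → x = [1, 2, 3]
`y = [4, 5, 6]` → y = [4, 5, 6]
`swap_elements(x, y, 0, 0)` → x = [4, 2, 3]; y = [1, 5, 6]
`print(x, y)` → prints [4, 2, 3] [1, 5, 6]

Answer:
[1, 2, 3] [4, 5, 6]
[4, 2, 3] [1, 5, 6]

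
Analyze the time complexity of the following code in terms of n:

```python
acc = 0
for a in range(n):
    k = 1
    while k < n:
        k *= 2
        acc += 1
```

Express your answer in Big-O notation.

Each loop level contributes: n × log n. Multiplying the contributions gives O(n log n).

Answer: O(n log n)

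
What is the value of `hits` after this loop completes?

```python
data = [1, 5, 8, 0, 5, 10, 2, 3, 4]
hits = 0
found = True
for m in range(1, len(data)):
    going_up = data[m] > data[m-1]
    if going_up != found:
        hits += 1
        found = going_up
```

Count direction changes in [1, 5, 8, 0, 5, 10, 2, 3, 4]
`hits` takes the values: 0 → 1 → 2 → 3 → 4

Answer: 4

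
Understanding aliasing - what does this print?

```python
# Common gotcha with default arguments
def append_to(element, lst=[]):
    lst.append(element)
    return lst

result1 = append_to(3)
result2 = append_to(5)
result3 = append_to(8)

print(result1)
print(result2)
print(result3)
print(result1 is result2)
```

Key concept: mutable default argument gotcha.
Step by step:
`result1 = append_to(3)` → result1 = [3]
`result2 = append_to(5)` → result1 = [3, 5] (same object as result2); result2 = [3, 5] (same object as result1)
`result3 = append_to(8)` → result1 = [3, 5, 8] (same object as result2, result3); result2 = [3, 5, 8] (same object as result1, result3); result3 = [3, 5, 8] (same object as result1, result2)
`print(result1)` → prints [3, 5, 8]
`print(result2)` → prints [3, 5, 8]
`print(result3)` → prints [3, 5, 8]
`print(result1 is result2)` → prints True

Answer:
[3, 5, 8]
[3, 5, 8]
[3, 5, 8]
True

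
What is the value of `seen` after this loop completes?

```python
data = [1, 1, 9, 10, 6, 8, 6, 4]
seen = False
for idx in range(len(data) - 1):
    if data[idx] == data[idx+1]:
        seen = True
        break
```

Check consecutive duplicates in [1, 1, 9, 10, 6, 8, 6, 4]
`seen` takes the values: False → True

Answer: True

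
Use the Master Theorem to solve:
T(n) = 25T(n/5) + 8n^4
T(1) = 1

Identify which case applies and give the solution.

a=25, b=5, f(n)=8n^4. log_5(25) = 2. Since c=4 > 2 and the regularity condition holds (25(n/5)^4 = (25/5^4)n^4 with 25/5^4 < 1), Case 3 applies: T(n) = Θ(f(n)) = O(n^4).

Answer: O(n^4) - Case 3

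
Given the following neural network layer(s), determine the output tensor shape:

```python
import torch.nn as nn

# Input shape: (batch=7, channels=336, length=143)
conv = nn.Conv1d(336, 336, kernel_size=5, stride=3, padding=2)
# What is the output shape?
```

Input: (7, 336, 143) -> Output: (7, 336, 48)

Answer: (7, 336, 48)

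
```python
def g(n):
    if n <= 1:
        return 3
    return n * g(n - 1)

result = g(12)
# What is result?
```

g(12) = 12 * 11 * 10 * 9 * 8 * 7 * 6 * 5 * 4 * 3 * 2 * 3 = 1437004800

Answer: 1437004800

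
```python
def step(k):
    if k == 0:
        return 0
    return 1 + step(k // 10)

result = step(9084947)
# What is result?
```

Count of digits of 9084947: 7

Answer: 7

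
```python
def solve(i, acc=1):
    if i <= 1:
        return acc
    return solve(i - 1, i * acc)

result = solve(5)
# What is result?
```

Accumulator trace (n, acc): (5, 1) -> (4, 5) -> (3, 20) -> (2, 60) -> (1, 120) -> return 120

Answer: 120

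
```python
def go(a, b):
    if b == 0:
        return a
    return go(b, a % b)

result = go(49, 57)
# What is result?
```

go(49, 57) -> go(57, 49) -> go(49, 8) -> go(8, 1) -> go(1, 0) -> 1

Answer: 1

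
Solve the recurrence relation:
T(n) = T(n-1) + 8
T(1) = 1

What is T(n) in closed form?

Unrolling: T(n) = T(1) + 8·(n-1) = 1 + 8(n-1) = 8n - 7.

Answer: T(n) = 8n - 7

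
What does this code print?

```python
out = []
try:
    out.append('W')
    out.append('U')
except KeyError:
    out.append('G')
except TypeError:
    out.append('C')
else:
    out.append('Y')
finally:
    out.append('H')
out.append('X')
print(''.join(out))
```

Execution trace: 'W' (try body) → 'U' (try body, no exception) → 'Y' (else) → 'H' (finally) → 'X' (after the try/except). Output: WUYHX

Answer: WUYHX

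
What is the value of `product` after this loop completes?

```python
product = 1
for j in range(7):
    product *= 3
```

3^7 = 2187
`product` takes the values: 1 → 3 → 9 → 27 → 81 → 243 → 729 → 2187

Answer: 2187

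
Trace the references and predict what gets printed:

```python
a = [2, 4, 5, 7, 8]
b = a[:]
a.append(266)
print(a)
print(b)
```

Key concept: slice [:] creates copy.
Step by step:
`a = [2, 4, 5, 7, 8]` → a = [2, 4, 5, 7, 8]
`b = a[:]` → b = [2, 4, 5, 7, 8]
`a.append(266)` → a = [2, 4, 5, 7, 8, 266]
`print(a)` → prints [2, 4, 5, 7, 8, 266]
`print(b)` → prints [2, 4, 5, 7, 8]

Answer:
[2, 4, 5, 7, 8, 266]
[2, 4, 5, 7, 8]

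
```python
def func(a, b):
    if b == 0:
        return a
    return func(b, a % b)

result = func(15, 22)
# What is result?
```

func(15, 22) -> func(22, 15) -> func(15, 7) -> func(7, 1) -> func(1, 0) -> 1

Answer: 1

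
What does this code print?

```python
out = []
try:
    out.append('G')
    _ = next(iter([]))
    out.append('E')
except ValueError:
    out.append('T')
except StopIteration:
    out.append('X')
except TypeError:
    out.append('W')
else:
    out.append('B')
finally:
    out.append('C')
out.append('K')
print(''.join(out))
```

Execution trace: 'G' (try body) → 'X' (except StopIteration) → 'C' (finally) → 'K' (after the try/except). Output: GXCK

Answer: GXCK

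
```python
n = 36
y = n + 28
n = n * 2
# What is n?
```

Trace:
`n = 36` → n = 36
`y = n + 28` → y = 64
`n = n * 2` → n = 72
So n = 72

Answer: 72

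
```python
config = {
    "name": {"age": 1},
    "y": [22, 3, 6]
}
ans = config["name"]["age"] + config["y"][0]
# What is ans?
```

Trace:
`config = { ...` → config = {'name': {'age': 1}, 'y': [22, 3, 6]}
`ans = config["name"]["age"] + config["y"][0]` → ans = 23
So ans = 23

Answer: 23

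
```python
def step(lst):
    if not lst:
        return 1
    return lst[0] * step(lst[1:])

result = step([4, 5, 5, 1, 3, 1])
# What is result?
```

Product over [4, 5, 5, 1, 3, 1] = 4 * 5 * 5 * 1 * 3 * 1 = 300

Answer: 300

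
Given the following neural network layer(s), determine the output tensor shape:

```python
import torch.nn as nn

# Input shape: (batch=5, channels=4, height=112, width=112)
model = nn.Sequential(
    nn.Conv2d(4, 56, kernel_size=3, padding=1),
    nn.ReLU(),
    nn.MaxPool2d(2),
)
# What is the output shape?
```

Input: (5, 4, 112, 112) -> after Conv2d: (5, 56, 112, 112) -> after ReLU: (5, 56, 112, 112) -> Output: (5, 56, 56, 56)

Answer: (5, 56, 56, 56)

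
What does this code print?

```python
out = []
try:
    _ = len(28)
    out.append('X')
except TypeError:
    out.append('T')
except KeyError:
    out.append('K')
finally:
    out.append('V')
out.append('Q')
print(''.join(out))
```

Execution trace: 'T' (except TypeError) → 'V' (finally) → 'Q' (after the try/except). Output: TVQ

Answer: TVQ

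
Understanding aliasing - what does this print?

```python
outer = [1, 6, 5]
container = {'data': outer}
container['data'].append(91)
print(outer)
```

Key concept: dict holds reference to list.
Step by step:
`outer = [1, 6, 5]` → outer = [1, 6, 5]
`container = {'data': outer}` → container = {'data': [1, 6, 5]}
`container['data'].append(91)` → outer = [1, 6, 5, 91]; container = {'data': [1, 6, 5, 91]}
`print(outer)` → prints [1, 6, 5, 91]

Answer: [1, 6, 5, 91]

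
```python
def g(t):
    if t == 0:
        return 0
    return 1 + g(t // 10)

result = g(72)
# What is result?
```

Count of digits of 72: 2

Answer: 2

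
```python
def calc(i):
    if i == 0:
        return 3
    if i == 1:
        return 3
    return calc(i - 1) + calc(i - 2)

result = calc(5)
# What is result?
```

Build up from base cases: calc(0)=3, calc(1)=3, calc(2)=6, calc(3)=9, calc(4)=15, calc(5)=24

Answer: 24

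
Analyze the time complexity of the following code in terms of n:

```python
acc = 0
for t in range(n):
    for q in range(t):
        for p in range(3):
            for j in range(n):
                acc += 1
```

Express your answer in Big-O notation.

Each loop level contributes: n × n × 1 × n. Multiplying the contributions gives O(n^3).

Answer: O(n^3)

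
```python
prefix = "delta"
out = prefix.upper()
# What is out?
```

Trace:
`prefix = "delta"` → prefix = 'delta'
`out = prefix.upper()` → out = 'DELTA'
So out = 'DELTA'

Answer: 'DELTA'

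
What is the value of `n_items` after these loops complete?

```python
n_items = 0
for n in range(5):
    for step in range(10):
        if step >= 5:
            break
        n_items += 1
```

Inner breaks at 5, outer runs 5 times
`n_items` takes the values: 0 → 1 → 2 → 3 → 4 → 5 → 6 → 7 → 8 → 9 → 10 → 11 → 12 → 13 → 14 → 15 → 16 → 17 → 18 → 19 → 20 → 21 → 22 → 23 → 24 → 25

Answer: 25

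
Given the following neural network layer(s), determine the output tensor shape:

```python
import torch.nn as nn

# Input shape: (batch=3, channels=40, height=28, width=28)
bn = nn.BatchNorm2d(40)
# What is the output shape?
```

Input: (3, 40, 28, 28) -> Output: (3, 40, 28, 28)

Answer: (3, 40, 28, 28)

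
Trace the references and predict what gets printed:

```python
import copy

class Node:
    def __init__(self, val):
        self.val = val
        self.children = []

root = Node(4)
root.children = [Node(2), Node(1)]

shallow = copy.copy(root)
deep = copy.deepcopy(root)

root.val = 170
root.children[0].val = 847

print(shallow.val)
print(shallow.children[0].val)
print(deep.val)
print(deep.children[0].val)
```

Key concept: deep copy with custom objects.
Step by step:
`root = Node(4)` → root = Node(val=4, children=[])
`root.children = [Node(2), Node(1)]` → root = Node(val=4, children=[Node(val=2, children=[]), Node(val=1, children=[])])
`shallow = copy.copy(root)` → shallow = Node(val=4, children=[Node(val=2, children=[]), Node(val=1, children=[])])
`deep = copy.deepcopy(root)` → deep = Node(val=4, children=[Node(val=2, children=[]), Node(val=1, children=[])])
`root.val = 170` → root = Node(val=170, children=[Node(val=2, children=[]), Node(val=1, children=[])])
`root.children[0].val = 847` → root = Node(val=170, children=[Node(val=847, children=[]), Node(val=1, children=[])]); shallow = Node(val=4, children=[Node(val=847, children=[]), Node(val=1, children=[])])
`print(shallow.val)` → prints 4
`print(shallow.children[0].val)` → prints 847
`print(deep.val)` → prints 4
`print(deep.children[0].val)` → prints 2

Answer:
4
847
4
2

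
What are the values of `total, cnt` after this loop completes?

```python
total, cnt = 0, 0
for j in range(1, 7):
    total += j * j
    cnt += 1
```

Sum of squares and count
`total, cnt` takes the values: (0, 0) → (1, 0) → (1, 1) → (5, 1) → (5, 2) → (14, 2) → (14, 3) → (30, 3) → (30, 4) → (55, 4) → (55, 5) → (91, 5) → (91, 6)

Answer: 91, 6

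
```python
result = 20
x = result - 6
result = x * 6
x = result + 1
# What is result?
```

Trace:
`result = 20` → result = 20
`x = result - 6` → x = 14
`result = x * 6` → result = 84
`x = result + 1` → x = 85
So result = 84

Answer: 84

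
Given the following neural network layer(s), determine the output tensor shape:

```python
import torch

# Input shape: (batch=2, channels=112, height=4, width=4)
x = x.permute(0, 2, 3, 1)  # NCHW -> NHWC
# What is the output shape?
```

Input: (2, 112, 4, 4) -> Output: (2, 4, 4, 112)

Answer: (2, 4, 4, 112)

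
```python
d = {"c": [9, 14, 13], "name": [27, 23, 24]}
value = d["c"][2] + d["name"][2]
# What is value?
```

Trace:
`d = {"c": [9, 14, 13], "name": [27, 23, 24]}` → d = {'c': [9, 14, 13], 'name': [27, 23, 24]}
`value = d["c"][2] + d["name"][2]` → value = 37
So value = 37

Answer: 37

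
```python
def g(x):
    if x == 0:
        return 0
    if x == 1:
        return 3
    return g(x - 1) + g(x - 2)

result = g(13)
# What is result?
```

Build up from base cases: g(0)=0, g(1)=3, g(2)=3, g(3)=6, g(4)=9, g(5)=15, g(6)=24, ..., g(13)=699

Answer: 699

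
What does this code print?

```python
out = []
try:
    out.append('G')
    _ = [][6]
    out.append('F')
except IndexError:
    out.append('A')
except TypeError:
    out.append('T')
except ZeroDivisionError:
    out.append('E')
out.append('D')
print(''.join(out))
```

Execution trace: 'G' (try body) → 'A' (except IndexError) → 'D' (after the try/except). Output: GAD

Answer: GAD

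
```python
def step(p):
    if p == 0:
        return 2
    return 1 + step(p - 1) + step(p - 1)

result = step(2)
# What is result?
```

step(p) = 1 + 2·step(p-1), step(0)=2. Closed form: (2+1)·2^2 - 1 = 11.

Answer: 11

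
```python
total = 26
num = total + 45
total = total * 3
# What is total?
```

Trace:
`total = 26` → total = 26
`num = total + 45` → num = 71
`total = total * 3` → total = 78
So total = 78

Answer: 78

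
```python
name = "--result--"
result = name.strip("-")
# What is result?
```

Trace:
`name = "--result--"` → name = '--result--'
`result = name.strip("-")` → result = 'result'
So result = 'result'

Answer: 'result'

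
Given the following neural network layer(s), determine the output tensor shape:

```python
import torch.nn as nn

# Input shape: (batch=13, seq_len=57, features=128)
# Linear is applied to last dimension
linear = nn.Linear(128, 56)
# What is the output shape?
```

Input: (13, 57, 128) -> Output: (13, 57, 56)

Answer: (13, 57, 56)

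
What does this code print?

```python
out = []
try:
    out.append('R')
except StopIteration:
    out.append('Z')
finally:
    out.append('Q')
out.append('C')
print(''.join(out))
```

Execution trace: 'R' (try body, no exception) → 'Q' (finally) → 'C' (after the try/except). Output: RQC

Answer: RQC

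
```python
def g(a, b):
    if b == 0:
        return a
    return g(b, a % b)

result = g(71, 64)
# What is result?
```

g(71, 64) -> g(64, 7) -> g(7, 1) -> g(1, 0) -> 1

Answer: 1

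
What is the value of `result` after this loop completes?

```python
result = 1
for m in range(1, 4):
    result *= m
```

3! = 6
`result` takes the values: 1 → 2 → 6

Answer: 6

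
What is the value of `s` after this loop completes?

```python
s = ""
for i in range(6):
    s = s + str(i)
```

Concatenate digits 0 to 5
`s` takes the values: "" → "0" → "01" → "012" → "0123" → "01234" → "012345"

Answer: "012345"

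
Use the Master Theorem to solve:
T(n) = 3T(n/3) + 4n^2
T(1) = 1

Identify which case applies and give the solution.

a=3, b=3, f(n)=4n^2. log_3(3) = 1. Since c=2 > 1 and the regularity condition holds (3(n/3)^2 = (3/3^2)n^2 with 3/3^2 < 1), Case 3 applies: T(n) = Θ(f(n)) = O(n^2).

Answer: O(n^2) - Case 3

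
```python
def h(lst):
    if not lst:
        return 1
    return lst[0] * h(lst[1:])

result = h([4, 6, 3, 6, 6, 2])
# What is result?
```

Product over [4, 6, 3, 6, 6, 2] = 4 * 6 * 3 * 6 * 6 * 2 = 5184

Answer: 5184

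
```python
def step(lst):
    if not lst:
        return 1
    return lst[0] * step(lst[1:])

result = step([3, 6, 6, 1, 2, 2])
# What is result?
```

Product over [3, 6, 6, 1, 2, 2] = 3 * 6 * 6 * 1 * 2 * 2 = 432

Answer: 432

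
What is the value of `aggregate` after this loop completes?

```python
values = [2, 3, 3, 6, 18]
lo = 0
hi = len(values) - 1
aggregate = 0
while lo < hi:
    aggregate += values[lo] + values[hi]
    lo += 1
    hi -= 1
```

Sum of pairs from ends
`aggregate` takes the values: 0 → 20 → 29

Answer: 29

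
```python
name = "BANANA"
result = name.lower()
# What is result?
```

Trace:
`name = "BANANA"` → name = 'BANANA'
`result = name.lower()` → result = 'banana'
So result = 'banana'

Answer: 'banana'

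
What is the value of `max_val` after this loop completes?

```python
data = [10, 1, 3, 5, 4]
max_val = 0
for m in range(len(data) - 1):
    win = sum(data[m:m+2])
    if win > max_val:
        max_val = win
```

Max sum of 2-element window in [10, 1, 3, 5, 4]
`max_val` takes the values: 0 → 11

Answer: 11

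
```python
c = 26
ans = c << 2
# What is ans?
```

Trace:
`c = 26` → c = 26
`ans = c << 2` → ans = 104
So ans = 104

Answer: 104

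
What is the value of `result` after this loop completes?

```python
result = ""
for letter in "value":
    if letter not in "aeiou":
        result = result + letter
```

Remove vowels from 'value'
`result` takes the values: "" → "v" → "vl"

Answer: "vl"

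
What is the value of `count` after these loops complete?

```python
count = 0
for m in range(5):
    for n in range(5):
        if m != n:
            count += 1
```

5² - 5 (exclude diagonal)
`count` takes the values: 0 → 1 → 2 → 3 → 4 → 5 → 6 → 7 → 8 → 9 → 10 → 11 → 12 → 13 → 14 → 15 → 16 → 17 → 18 → 19 → 20

Answer: 20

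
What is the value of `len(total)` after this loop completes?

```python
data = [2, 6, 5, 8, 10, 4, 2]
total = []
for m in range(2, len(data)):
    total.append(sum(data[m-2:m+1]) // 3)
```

Number of 3-element averages
`total` takes the values: [] → [4] → [4, 6] → [4, 6, 7] → [4, 6, 7, 7] → [4, 6, 7, 7, 5]
So `len(total)` = 5

Answer: 5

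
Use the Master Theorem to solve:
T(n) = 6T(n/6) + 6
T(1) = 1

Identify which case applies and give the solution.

a=6, b=6, f(n)=6. log_6(6) = 1. Since c=0 < 1, Case 1 applies: T(n) = Θ(n^log_b(a)) = O(n).

Answer: O(n) - Case 1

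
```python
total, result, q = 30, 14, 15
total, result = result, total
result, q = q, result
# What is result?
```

Trace:
`total, result, q = 30, 14, 15` → total = 30; result = 14; q = 15
`total, result = result, total` → total = 14; result = 30
`result, q = q, result` → result = 15; q = 30
So result = 15

Answer: 15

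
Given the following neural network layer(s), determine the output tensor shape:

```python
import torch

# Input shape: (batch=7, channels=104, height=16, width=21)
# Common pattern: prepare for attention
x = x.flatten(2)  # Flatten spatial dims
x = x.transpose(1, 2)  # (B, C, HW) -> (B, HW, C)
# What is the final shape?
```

Input: (7, 104, 16, 21) -> after flatten(2): (7, 104, 336) -> Output: (7, 336, 104)

Answer: (7, 336, 104)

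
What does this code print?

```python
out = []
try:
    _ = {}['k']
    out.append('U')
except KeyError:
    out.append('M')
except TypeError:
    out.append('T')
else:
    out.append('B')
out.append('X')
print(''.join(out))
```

Execution trace: 'M' (except KeyError) → 'X' (after the try/except). Output: MX

Answer: MX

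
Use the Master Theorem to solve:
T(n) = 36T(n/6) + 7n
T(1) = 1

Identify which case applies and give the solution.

a=36, b=6, f(n)=7n. log_6(36) = 2. Since c=1 < 2, Case 1 applies: T(n) = Θ(n^log_b(a)) = O(n^2).

Answer: O(n^2) - Case 1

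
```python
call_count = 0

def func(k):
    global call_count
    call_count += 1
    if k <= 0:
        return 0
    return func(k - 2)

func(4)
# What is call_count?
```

Linear recursion stepping by 2: 3 calls from k=4 down to ≤0.

Answer: 3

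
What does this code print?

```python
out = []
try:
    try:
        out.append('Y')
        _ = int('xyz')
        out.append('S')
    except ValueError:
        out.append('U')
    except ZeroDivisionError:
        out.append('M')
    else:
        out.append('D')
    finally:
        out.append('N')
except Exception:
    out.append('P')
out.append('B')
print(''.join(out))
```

Execution trace: 'Y' (inner try body) → 'U' (inner except ValueError) → 'N' (inner finally) → 'B' (after the try/except). Output: YUNB

Answer: YUNB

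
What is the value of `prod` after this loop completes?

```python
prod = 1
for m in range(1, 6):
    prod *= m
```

5! = 120
`prod` takes the values: 1 → 2 → 6 → 24 → 120

Answer: 120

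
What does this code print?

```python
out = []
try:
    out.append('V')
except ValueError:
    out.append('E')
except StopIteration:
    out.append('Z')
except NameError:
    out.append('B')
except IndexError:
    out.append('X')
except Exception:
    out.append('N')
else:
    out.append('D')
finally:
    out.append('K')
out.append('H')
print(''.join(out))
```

Execution trace: 'V' (try body, no exception) → 'D' (else) → 'K' (finally) → 'H' (after the try/except). Output: VDKH

Answer: VDKH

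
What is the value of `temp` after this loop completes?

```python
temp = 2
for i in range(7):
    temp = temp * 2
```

Multiply by 2, 7 times: 2 * 2^7 = 256
`temp` takes the values: 2 → 4 → 8 → 16 → 32 → 64 → 128 → 256

Answer: 256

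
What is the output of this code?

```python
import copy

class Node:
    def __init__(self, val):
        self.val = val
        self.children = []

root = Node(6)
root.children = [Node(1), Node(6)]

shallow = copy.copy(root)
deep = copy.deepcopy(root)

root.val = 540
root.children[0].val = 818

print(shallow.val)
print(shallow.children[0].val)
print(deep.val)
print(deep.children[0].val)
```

Key concept: deep copy with custom objects.
Step by step:
`root = Node(6)` → root = Node(val=6, children=[])
`root.children = [Node(1), Node(6)]` → root = Node(val=6, children=[Node(val=1, children=[]), Node(val=6, children=[])])
`shallow = copy.copy(root)` → shallow = Node(val=6, children=[Node(val=1, children=[]), Node(val=6, children=[])])
`deep = copy.deepcopy(root)` → deep = Node(val=6, children=[Node(val=1, children=[]), Node(val=6, children=[])])
`root.val = 540` → root = Node(val=540, children=[Node(val=1, children=[]), Node(val=6, children=[])])
`root.children[0].val = 818` → root = Node(val=540, children=[Node(val=818, children=[]), Node(val=6, children=[])]); shallow = Node(val=6, children=[Node(val=818, children=[]), Node(val=6, children=[])])
`print(shallow.val)` → prints 6
`print(shallow.children[0].val)` → prints 818
`print(deep.val)` → prints 6
`print(deep.children[0].val)` → prints 1

Answer:
6
818
6
1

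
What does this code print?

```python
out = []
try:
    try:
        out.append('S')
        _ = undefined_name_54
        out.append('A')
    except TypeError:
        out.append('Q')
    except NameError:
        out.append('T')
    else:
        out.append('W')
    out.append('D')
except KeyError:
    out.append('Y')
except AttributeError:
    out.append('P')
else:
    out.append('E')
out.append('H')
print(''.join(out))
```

Execution trace: 'S' (inner try body) → 'T' (inner except NameError) → 'D' (try body, no exception) → 'E' (else) → 'H' (after the try/except). Output: STDEH

Answer: STDEH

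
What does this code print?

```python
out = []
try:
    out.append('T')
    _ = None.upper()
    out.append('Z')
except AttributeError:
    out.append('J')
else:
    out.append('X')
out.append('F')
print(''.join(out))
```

Execution trace: 'T' (try body) → 'J' (except AttributeError) → 'F' (after the try/except). Output: TJF

Answer: TJF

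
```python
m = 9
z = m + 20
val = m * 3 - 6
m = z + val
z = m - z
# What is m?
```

Trace:
`m = 9` → m = 9
`z = m + 20` → z = 29
`val = m * 3 - 6` → val = 21
`m = z + val` → m = 50
`z = m - z` → z = 21
So m = 50

Answer: 50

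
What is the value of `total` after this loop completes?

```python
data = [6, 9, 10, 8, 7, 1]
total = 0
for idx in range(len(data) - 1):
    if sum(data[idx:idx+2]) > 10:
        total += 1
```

Count windows with sum > 10
`total` takes the values: 0 → 1 → 2 → 3 → 4

Answer: 4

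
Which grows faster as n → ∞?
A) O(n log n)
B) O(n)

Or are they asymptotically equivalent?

O(n log n) vs O(n): Higher order terms dominate.

Answer: A) O(n log n) grows faster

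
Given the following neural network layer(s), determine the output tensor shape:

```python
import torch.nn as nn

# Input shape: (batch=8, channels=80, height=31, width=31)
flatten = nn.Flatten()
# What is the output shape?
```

Input: (8, 80, 31, 31) -> Output: (8, 76880)

Answer: (8, 76880)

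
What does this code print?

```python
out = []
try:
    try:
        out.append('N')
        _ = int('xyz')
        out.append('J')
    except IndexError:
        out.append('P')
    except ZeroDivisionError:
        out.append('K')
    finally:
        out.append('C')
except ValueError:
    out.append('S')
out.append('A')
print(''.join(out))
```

Execution trace: 'N' (try body) → 'C' (finally) → 'S' (outer except ValueError) → 'A' (after the try/except). Output: NCSA

Answer: NCSA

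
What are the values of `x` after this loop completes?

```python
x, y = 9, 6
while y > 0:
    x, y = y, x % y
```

GCD of 9 and 6
`x` takes the values: 9 → 6 → 3

Answer: 3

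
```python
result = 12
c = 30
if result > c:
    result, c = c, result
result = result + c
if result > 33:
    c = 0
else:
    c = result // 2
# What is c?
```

Trace:
`result = 12` → result = 12
`c = 30` → c = 30
`if result > c: ...` → result > c is False → no variable changes
`result = result + c` → result = 42
`if result > 33: ...` → result > 33 is True → c = 0
So c = 0

Answer: 0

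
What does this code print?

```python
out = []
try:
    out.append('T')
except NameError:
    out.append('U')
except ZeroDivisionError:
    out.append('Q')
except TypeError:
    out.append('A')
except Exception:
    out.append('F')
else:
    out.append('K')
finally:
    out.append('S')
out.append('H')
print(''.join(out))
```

Execution trace: 'T' (try body, no exception) → 'K' (else) → 'S' (finally) → 'H' (after the try/except). Output: TKSH

Answer: TKSH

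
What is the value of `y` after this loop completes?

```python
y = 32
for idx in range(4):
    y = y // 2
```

Halve 4 times: 32 // 2^4 = 2
`y` takes the values: 32 → 16 → 8 → 4 → 2

Answer: 2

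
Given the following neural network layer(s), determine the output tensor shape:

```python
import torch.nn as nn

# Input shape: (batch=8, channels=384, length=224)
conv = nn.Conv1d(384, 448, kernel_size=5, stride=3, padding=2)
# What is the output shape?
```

Input: (8, 384, 224) -> Output: (8, 448, 75)

Answer: (8, 448, 75)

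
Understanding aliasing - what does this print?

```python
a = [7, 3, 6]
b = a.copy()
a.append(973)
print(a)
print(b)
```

Key concept: list.copy() creates independent copy.
Step by step:
`a = [7, 3, 6]` → a = [7, 3, 6]
`b = a.copy()` → b = [7, 3, 6]
`a.append(973)` → a = [7, 3, 6, 973]
`print(a)` → prints [7, 3, 6, 973]
`print(b)` → prints [7, 3, 6]

Answer:
[7, 3, 6, 973]
[7, 3, 6]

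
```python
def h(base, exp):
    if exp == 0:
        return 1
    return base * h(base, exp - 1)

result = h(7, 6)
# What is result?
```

h(7, 6) = 7 * 7 * 7 * 7 * 7 * 7 = 117649

Answer: 117649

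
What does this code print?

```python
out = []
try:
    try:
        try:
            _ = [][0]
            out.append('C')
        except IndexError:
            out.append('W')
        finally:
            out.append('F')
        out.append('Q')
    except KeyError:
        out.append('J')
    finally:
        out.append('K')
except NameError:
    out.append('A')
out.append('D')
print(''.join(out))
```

Execution trace: 'W' (inner except IndexError) → 'F' (inner finally) → 'Q' (try body, no exception) → 'K' (finally) → 'D' (after the try/except). Output: WFQKD

Answer: WFQKD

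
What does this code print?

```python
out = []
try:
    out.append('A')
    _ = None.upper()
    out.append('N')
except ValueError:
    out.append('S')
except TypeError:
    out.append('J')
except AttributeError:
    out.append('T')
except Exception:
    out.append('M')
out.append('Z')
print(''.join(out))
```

Execution trace: 'A' (try body) → 'T' (except AttributeError) → 'Z' (after the try/except). Output: ATZ

Answer: ATZ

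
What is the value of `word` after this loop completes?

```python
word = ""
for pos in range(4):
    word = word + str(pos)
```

Concatenate digits 0 to 3
`word` takes the values: "" → "0" → "01" → "012" → "0123"

Answer: "0123"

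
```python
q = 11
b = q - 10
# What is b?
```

Trace:
`q = 11` → q = 11
`b = q - 10` → b = 1
So b = 1

Answer: 1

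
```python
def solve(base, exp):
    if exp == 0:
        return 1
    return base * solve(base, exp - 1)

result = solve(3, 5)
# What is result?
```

solve(3, 5) = 3 * 3 * 3 * 3 * 3 = 243

Answer: 243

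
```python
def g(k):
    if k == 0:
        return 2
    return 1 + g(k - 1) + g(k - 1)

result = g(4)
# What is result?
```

g(k) = 1 + 2·g(k-1), g(0)=2. Closed form: (2+1)·2^4 - 1 = 47.

Answer: 47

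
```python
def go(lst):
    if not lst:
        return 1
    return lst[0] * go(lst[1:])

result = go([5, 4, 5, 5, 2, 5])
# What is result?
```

Product over [5, 4, 5, 5, 2, 5] = 5 * 4 * 5 * 5 * 2 * 5 = 5000

Answer: 5000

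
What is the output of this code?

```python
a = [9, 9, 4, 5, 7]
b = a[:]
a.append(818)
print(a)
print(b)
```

Key concept: slice [:] creates copy.
Step by step:
`a = [9, 9, 4, 5, 7]` → a = [9, 9, 4, 5, 7]
`b = a[:]` → b = [9, 9, 4, 5, 7]
`a.append(818)` → a = [9, 9, 4, 5, 7, 818]
`print(a)` → prints [9, 9, 4, 5, 7, 818]
`print(b)` → prints [9, 9, 4, 5, 7]

Answer:
[9, 9, 4, 5, 7, 818]
[9, 9, 4, 5, 7]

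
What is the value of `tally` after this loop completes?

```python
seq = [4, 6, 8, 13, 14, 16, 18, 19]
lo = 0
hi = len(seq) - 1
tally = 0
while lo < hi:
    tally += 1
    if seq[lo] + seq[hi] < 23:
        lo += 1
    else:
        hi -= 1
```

Steps to find pair summing to 23
`tally` takes the values: 0 → 1 → 2 → 3 → 4 → 5 → 6 → 7

Answer: 7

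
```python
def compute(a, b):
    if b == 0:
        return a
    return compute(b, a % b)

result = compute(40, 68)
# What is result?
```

compute(40, 68) -> compute(68, 40) -> compute(40, 28) -> compute(28, 12) -> compute(12, 4) -> compute(4, 0) -> 4

Answer: 4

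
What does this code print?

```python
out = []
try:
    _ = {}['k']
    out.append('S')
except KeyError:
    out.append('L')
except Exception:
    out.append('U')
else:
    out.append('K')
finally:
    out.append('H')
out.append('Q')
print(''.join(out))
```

Execution trace: 'L' (except KeyError) → 'H' (finally) → 'Q' (after the try/except). Output: LHQ

Answer: LHQ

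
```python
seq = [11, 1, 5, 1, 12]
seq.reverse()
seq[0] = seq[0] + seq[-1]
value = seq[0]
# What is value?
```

Trace:
`seq = [11, 1, 5, 1, 12]` → seq = [11, 1, 5, 1, 12]
`seq.reverse()` → seq = [12, 1, 5, 1, 11]
`seq[0] = seq[0] + seq[-1]` → seq = [23, 1, 5, 1, 11]
`value = seq[0]` → value = 23
So value = 23

Answer: 23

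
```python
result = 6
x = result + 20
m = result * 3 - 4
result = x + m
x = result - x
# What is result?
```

Trace:
`result = 6` → result = 6
`x = result + 20` → x = 26
`m = result * 3 - 4` → m = 14
`result = x + m` → result = 40
`x = result - x` → x = 14
So result = 40

Answer: 40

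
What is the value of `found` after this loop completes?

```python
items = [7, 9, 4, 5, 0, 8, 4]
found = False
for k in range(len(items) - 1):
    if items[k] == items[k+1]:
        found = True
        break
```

Check consecutive duplicates in [7, 9, 4, 5, 0, 8, 4]
`found` takes the values: False

Answer: False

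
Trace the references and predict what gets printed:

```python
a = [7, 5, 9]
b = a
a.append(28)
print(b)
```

Key concept: basic list aliasing.
Step by step:
`a = [7, 5, 9]` → a = [7, 5, 9]
`b = a` → b = [7, 5, 9] (same object as a)
`a.append(28)` → a = [7, 5, 9, 28] (same object as b); b = [7, 5, 9, 28] (same object as a)
`print(b)` → prints [7, 5, 9, 28]

Answer: [7, 5, 9, 28]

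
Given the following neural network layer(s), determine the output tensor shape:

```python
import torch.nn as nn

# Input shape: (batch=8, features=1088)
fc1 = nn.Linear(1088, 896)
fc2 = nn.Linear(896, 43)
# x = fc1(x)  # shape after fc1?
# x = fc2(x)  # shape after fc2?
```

Input: (8, 1088) -> after fc1: (8, 896) -> Output: (8, 43)

Answer: (8, 43)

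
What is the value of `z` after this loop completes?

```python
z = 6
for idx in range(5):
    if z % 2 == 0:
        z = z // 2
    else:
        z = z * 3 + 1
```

Collatz-style transformation from 6
`z` takes the values: 6 → 3 → 10 → 5 → 16 → 8

Answer: 8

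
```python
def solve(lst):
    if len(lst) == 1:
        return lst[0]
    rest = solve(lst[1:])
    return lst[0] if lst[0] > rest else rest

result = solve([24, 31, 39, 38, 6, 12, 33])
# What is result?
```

Recursive max over [24, 31, 39, 38, 6, 12, 33] = 39

Answer: 39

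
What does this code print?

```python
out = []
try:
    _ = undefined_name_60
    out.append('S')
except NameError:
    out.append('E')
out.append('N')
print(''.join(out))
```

Execution trace: 'E' (except NameError) → 'N' (after the try/except). Output: EN

Answer: EN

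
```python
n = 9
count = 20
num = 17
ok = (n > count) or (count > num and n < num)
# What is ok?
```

Trace:
`n = 9` → n = 9
`count = 20` → count = 20
`num = 17` → num = 17
`ok = (n > count) or (count > num and n < num)` → ok = True
So ok = True

Answer: True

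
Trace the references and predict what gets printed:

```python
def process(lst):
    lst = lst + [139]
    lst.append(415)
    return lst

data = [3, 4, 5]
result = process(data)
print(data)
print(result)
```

Key concept: rebinding parameter vs mutation.
Step by step:
`data = [3, 4, 5]` → data = [3, 4, 5]
`result = process(data)` → result = [3, 4, 5, 139, 415]
`print(data)` → prints [3, 4, 5]
`print(result)` → prints [3, 4, 5, 139, 415]

Answer:
[3, 4, 5]
[3, 4, 5, 139, 415]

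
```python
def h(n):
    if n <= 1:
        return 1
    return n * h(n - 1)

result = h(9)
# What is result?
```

h(9) = 9 * 8 * 7 * 6 * 5 * 4 * 3 * 2 * 1 = 362880

Answer: 362880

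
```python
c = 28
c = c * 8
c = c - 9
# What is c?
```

Trace:
`c = 28` → c = 28
`c = c * 8` → c = 224
`c = c - 9` → c = 215
So c = 215

Answer: 215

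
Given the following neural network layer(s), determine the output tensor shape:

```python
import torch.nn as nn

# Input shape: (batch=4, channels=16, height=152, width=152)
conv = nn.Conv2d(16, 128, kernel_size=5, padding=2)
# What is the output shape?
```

Input: (4, 16, 152, 152) -> Output: (4, 128, 152, 152)

Answer: (4, 128, 152, 152)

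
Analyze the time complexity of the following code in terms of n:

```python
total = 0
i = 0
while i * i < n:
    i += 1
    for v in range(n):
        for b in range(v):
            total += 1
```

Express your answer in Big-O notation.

Each loop level contributes: √n × n × n. Multiplying the contributions gives O(n^2√n).

Answer: O(n^2√n)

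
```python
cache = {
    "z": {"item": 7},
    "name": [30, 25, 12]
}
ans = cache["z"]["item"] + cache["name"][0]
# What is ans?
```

Trace:
`cache = { ...` → cache = {'z': {'item': 7}, 'name': [30, 25, 12]}
`ans = cache["z"]["item"] + cache["name"][0]` → ans = 37
So ans = 37

Answer: 37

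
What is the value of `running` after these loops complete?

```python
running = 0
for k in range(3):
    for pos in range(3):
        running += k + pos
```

Sum of all k+pos for k,pos in 3x3
`running` takes the values: 0 → 1 → 3 → 4 → 6 → 9 → 11 → 14 → 18

Answer: 18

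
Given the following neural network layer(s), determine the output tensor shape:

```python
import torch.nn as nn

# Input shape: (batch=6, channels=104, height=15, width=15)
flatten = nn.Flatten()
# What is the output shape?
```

Input: (6, 104, 15, 15) -> Output: (6, 23400)

Answer: (6, 23400)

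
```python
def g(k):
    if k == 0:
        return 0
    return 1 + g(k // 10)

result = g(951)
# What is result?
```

Count of digits of 951: 3

Answer: 3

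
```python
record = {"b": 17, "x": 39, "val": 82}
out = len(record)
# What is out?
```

Trace:
`record = {"b": 17, "x": 39, "val": 82}` → record = {'b': 17, 'x': 39, 'val': 82}
`out = len(record)` → out = 3
So out = 3

Answer: 3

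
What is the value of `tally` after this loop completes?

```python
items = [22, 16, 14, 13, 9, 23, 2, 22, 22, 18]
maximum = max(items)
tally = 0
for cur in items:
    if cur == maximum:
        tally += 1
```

Count of max value 23 in [22, 16, 14, 13, 9, 23, 2, 22, 22, 18]
`tally` takes the values: 0 → 1

Answer: 1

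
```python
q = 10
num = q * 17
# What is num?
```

Trace:
`q = 10` → q = 10
`num = q * 17` → num = 170
So num = 170

Answer: 170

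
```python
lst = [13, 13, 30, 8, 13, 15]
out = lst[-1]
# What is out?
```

Trace:
`lst = [13, 13, 30, 8, 13, 15]` → lst = [13, 13, 30, 8, 13, 15]
`out = lst[-1]` → out = 15
So out = 15

Answer: 15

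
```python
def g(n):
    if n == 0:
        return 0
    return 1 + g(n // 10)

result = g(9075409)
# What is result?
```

Count of digits of 9075409: 7

Answer: 7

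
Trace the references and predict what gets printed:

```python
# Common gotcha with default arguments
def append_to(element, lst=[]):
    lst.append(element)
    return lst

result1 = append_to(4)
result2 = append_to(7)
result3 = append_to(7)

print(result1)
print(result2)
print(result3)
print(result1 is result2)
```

Key concept: mutable default argument gotcha.
Step by step:
`result1 = append_to(4)` → result1 = [4]
`result2 = append_to(7)` → result1 = [4, 7] (same object as result2); result2 = [4, 7] (same object as result1)
`result3 = append_to(7)` → result1 = [4, 7, 7] (same object as result2, result3); result2 = [4, 7, 7] (same object as result1, result3); result3 = [4, 7, 7] (same object as result1, result2)
`print(result1)` → prints [4, 7, 7]
`print(result2)` → prints [4, 7, 7]
`print(result3)` → prints [4, 7, 7]
`print(result1 is result2)` → prints True

Answer:
[4, 7, 7]
[4, 7, 7]
[4, 7, 7]
True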